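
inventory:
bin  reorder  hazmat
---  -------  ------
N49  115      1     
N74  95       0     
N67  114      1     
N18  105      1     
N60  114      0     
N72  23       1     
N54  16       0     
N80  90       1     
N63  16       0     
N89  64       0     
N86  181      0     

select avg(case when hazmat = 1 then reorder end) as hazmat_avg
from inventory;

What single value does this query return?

bin=N49: ✓ → 115
bin=N74: ✗
bin=N67: ✓ → 114
bin=N18: ✓ → 105
bin=N60: ✗
bin=N72: ✓ → 23
bin=N54: ✗
bin=N80: ✓ → 90
bin=N63: ✗
bin=N89: ✗
bin=N86: ✗
hazmat_avg = (115 + 114 + 105 + 23 + 90) / 5 = 89.4

89.4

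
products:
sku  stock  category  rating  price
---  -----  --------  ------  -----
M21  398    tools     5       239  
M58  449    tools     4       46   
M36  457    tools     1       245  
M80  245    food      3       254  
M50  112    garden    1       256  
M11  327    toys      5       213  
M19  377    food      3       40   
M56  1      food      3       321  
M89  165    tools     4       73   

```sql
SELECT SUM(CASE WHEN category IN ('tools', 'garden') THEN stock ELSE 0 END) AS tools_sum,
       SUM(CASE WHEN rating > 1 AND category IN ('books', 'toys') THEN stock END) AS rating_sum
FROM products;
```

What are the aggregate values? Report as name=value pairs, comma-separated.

[tools_sum: category IN ('tools', 'garden')]
sku=M21: ✓ → 398
sku=M58: ✓ → 449
sku=M36: ✓ → 457
sku=M80: ✗
sku=M50: ✓ → 112
sku=M11: ✗
sku=M19: ✗
sku=M56: ✗
sku=M89: ✓ → 165
tools_sum = 398 + 449 + 457 + 112 + 165 = 1581
—
[rating_sum: rating > 1 AND category IN ('books', 'toys')]
sku=M21: ✗
sku=M58: ✗
sku=M36: ✗
sku=M80: ✗
sku=M50: ✗
sku=M11: ✓ → 327
sku=M19: ✗
sku=M56: ✗
sku=M89: ✗
rating_sum = 327

tools_sum=1581, rating_sum=327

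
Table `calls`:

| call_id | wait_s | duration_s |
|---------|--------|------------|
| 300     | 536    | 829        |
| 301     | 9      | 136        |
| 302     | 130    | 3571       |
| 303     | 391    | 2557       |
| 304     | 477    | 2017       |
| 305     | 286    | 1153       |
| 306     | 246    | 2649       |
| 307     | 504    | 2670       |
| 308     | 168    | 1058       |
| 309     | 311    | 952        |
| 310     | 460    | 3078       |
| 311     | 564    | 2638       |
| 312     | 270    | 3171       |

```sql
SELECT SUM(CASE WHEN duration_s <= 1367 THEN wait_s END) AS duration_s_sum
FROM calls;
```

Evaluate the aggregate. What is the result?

call_id=300: ✓ → 536
call_id=301: ✓ → 9
call_id=302: ✗
call_id=303: ✗
call_id=304: ✗
call_id=305: ✓ → 286
call_id=306: ✗
call_id=307: ✗
call_id=308: ✓ → 168
call_id=309: ✓ → 311
call_id=310: ✗
call_id=311: ✗
call_id=312: ✗
duration_s_sum = 536 + 9 + 286 + 168 + 311 = 1310

1310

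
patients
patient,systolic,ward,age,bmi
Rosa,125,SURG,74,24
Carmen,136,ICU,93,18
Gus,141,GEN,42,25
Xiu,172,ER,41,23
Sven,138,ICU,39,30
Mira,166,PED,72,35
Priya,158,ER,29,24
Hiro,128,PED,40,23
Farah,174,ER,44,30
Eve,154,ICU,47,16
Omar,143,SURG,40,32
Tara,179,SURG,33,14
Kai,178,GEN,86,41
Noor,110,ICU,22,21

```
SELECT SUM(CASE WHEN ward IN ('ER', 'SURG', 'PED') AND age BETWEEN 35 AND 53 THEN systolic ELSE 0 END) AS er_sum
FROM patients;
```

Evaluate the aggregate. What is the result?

patient=Rosa: ✗
patient=Carmen: ✗
patient=Gus: ✗
patient=Xiu: ✓ → 172
patient=Sven: ✗
patient=Mira: ✗
patient=Priya: ✗
patient=Hiro: ✓ → 128
patient=Farah: ✓ → 174
patient=Eve: ✗
patient=Omar: ✓ → 143
patient=Tara: ✗
patient=Kai: ✗
patient=Noor: ✗
er_sum = 172 + 128 + 174 + 143 = 617

617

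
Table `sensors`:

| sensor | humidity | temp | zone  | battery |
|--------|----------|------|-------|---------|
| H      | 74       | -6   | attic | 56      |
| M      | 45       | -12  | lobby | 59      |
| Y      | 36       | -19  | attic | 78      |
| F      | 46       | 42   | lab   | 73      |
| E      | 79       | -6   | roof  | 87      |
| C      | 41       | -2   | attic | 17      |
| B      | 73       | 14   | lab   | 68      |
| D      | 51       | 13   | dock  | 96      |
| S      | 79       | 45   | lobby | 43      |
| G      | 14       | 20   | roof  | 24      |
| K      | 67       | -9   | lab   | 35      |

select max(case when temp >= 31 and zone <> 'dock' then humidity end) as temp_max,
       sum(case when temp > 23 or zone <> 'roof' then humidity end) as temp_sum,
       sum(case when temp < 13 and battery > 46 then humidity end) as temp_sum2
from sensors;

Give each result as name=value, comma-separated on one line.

temp_max=79, temp_sum=512, temp_sum2=234

[temp_max: temp >= 31 and zone <> 'dock']
sensor=H: ✗
sensor=M: ✗
sensor=Y: ✗
sensor=F: ✓ → 46
sensor=E: ✗
sensor=C: ✗
sensor=B: ✗
sensor=D: ✗
sensor=S: ✓ → 79
sensor=G: ✗
sensor=K: ✗
temp_max = MAX(46, 79) = 79
—
[temp_sum: temp > 23 or zone <> 'roof']
sensor=H: ✓ → 74
sensor=M: ✓ → 45
sensor=Y: ✓ → 36
sensor=F: ✓ → 46
sensor=E: ✗
sensor=C: ✓ → 41
sensor=B: ✓ → 73
sensor=D: ✓ → 51
sensor=S: ✓ → 79
sensor=G: ✗
sensor=K: ✓ → 67
temp_sum = 74 + 45 + 36 + 46 + 41 + 73 + 51 + 79 + 67 = 512
—
[temp_sum2: temp < 13 and battery > 46]
sensor=H: ✓ → 74
sensor=M: ✓ → 45
sensor=Y: ✓ → 36
sensor=F: ✗
sensor=E: ✓ → 79
sensor=C: ✗
sensor=B: ✗
sensor=D: ✗
sensor=S: ✗
sensor=G: ✗
sensor=K: ✗
temp_sum2 = 74 + 45 + 36 + 79 = 234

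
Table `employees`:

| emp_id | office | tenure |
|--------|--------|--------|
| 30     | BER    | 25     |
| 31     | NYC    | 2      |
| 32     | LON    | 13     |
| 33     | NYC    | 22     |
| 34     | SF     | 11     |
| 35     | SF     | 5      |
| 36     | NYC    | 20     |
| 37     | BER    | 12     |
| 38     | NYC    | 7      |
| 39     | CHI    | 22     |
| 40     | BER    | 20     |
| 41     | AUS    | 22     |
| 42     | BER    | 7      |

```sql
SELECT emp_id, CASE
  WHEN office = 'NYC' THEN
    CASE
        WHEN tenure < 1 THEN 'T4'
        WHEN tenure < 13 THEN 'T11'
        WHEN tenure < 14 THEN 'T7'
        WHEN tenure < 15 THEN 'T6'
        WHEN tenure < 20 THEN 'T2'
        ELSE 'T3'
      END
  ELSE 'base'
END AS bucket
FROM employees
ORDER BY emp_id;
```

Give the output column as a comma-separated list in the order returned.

base, T11, base, T3, base, base, T3, base, T11, base, base, base, base

emp_id=30: office='BER' → outer ELSE → base
emp_id=31: office='NYC' → inner[tenure < 13] → T11
emp_id=32: office='LON' → outer ELSE → base
emp_id=33: office='NYC' → inner[ELSE] → T3
emp_id=34: office='SF' → outer ELSE → base
emp_id=35: office='SF' → outer ELSE → base
emp_id=36: office='NYC' → inner[ELSE] → T3
emp_id=37: office='BER' → outer ELSE → base
emp_id=38: office='NYC' → inner[tenure < 13] → T11
emp_id=39: office='CHI' → outer ELSE → base
emp_id=40: office='BER' → outer ELSE → base
emp_id=41: office='AUS' → outer ELSE → base
emp_id=42: office='BER' → outer ELSE → base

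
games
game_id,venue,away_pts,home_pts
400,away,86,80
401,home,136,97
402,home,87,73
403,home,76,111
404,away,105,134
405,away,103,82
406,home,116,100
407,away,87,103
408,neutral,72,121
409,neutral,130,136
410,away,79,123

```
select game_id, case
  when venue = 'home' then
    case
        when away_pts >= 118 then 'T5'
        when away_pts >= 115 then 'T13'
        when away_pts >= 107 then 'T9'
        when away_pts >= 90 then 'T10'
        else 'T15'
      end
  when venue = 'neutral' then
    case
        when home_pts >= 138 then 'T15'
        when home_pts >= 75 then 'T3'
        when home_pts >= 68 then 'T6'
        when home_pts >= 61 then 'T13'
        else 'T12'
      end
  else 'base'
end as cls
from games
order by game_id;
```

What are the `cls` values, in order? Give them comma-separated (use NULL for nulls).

base, T5, T15, T15, base, base, T13, base, T3, T3, base

game_id=400: venue='away' → outer ELSE → base
game_id=401: venue='home' → inner[away_pts >= 118] → T5
game_id=402: venue='home' → inner[ELSE] → T15
game_id=403: venue='home' → inner[ELSE] → T15
game_id=404: venue='away' → outer ELSE → base
game_id=405: venue='away' → outer ELSE → base
game_id=406: venue='home' → inner[away_pts >= 115] → T13
game_id=407: venue='away' → outer ELSE → base
game_id=408: venue='neutral' → inner[home_pts >= 75] → T3
game_id=409: venue='neutral' → inner[home_pts >= 75] → T3
game_id=410: venue='away' → outer ELSE → base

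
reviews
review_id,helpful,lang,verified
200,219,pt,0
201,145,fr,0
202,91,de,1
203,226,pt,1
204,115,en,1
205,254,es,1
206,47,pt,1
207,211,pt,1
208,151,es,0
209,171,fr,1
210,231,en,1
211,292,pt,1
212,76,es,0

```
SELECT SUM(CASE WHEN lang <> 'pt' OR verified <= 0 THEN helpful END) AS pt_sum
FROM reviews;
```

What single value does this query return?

1453

review_id=200: ✓ → 219
review_id=201: ✓ → 145
review_id=202: ✓ → 91
review_id=203: ✗
review_id=204: ✓ → 115
review_id=205: ✓ → 254
review_id=206: ✗
review_id=207: ✗
review_id=208: ✓ → 151
review_id=209: ✓ → 171
review_id=210: ✓ → 231
review_id=211: ✗
review_id=212: ✓ → 76
pt_sum = 219 + 145 + 91 + 115 + 254 + 151 + 171 + 231 + 76 = 1453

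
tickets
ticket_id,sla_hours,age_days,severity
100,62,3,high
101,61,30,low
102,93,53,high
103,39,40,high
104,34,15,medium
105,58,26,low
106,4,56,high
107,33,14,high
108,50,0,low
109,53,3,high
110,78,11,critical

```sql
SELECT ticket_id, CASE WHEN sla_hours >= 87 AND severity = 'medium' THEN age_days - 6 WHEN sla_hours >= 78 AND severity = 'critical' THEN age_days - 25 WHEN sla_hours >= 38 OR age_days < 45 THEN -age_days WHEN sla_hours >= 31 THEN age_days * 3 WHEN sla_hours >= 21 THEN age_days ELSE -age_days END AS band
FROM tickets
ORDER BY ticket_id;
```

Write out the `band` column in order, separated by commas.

ticket_id=100: sla_hours >= 38 OR age_days < 45 → -3
ticket_id=101: sla_hours >= 38 OR age_days < 45 → -30
ticket_id=102: sla_hours >= 38 OR age_days < 45 → -53
ticket_id=103: sla_hours >= 38 OR age_days < 45 → -40
ticket_id=104: sla_hours >= 38 OR age_days < 45 → -15
ticket_id=105: sla_hours >= 38 OR age_days < 45 → -26
ticket_id=106: ELSE → -56
ticket_id=107: sla_hours >= 38 OR age_days < 45 → -14
ticket_id=108: sla_hours >= 38 OR age_days < 45 → 0
ticket_id=109: sla_hours >= 38 OR age_days < 45 → -3
ticket_id=110: sla_hours >= 78 AND severity = 'critical' → -14

-3, -30, -53, -40, -15, -26, -56, -14, 0, -3, -14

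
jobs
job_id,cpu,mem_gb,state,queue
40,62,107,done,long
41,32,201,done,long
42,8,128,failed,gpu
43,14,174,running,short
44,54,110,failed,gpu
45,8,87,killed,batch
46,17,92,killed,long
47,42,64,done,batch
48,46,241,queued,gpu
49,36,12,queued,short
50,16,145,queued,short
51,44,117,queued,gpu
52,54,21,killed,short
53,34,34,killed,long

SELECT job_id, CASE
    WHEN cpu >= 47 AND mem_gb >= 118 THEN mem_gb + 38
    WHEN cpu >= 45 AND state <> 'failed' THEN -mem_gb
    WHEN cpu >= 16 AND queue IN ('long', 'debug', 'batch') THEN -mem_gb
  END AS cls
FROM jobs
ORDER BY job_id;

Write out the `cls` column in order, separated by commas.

-107, -201, NULL, NULL, NULL, NULL, -92, -64, -241, NULL, NULL, NULL, -21, -34

job_id=40: cpu >= 45 AND state <> 'failed' → -107
job_id=41: cpu >= 16 AND queue IN ('long', 'debug', 'batch') → -201
job_id=42: (no match → NULL) → NULL
job_id=43: (no match → NULL) → NULL
job_id=44: (no match → NULL) → NULL
job_id=45: (no match → NULL) → NULL
job_id=46: cpu >= 16 AND queue IN ('long', 'debug', 'batch') → -92
job_id=47: cpu >= 16 AND queue IN ('long', 'debug', 'batch') → -64
job_id=48: cpu >= 45 AND state <> 'failed' → -241
job_id=49: (no match → NULL) → NULL
job_id=50: (no match → NULL) → NULL
job_id=51: (no match → NULL) → NULL
job_id=52: cpu >= 45 AND state <> 'failed' → -21
job_id=53: cpu >= 16 AND queue IN ('long', 'debug', 'batch') → -34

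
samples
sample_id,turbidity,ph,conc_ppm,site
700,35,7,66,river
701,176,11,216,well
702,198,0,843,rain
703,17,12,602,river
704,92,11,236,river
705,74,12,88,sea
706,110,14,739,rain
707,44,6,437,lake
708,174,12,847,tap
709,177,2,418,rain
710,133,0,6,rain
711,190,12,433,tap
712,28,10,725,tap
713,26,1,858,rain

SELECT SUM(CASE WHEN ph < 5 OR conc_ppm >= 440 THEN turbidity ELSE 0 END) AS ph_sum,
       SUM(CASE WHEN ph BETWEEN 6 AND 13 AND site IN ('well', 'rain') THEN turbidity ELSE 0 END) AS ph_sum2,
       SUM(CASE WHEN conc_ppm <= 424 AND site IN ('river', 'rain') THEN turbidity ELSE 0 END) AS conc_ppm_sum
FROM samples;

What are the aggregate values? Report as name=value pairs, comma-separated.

[ph_sum: ph < 5 OR conc_ppm >= 440]
sample_id=700: ✗
sample_id=701: ✗
sample_id=702: ✓ → 198
sample_id=703: ✓ → 17
sample_id=704: ✗
sample_id=705: ✗
sample_id=706: ✓ → 110
sample_id=707: ✗
sample_id=708: ✓ → 174
sample_id=709: ✓ → 177
sample_id=710: ✓ → 133
sample_id=711: ✗
sample_id=712: ✓ → 28
sample_id=713: ✓ → 26
ph_sum = 198 + 17 + 110 + 174 + 177 + 133 + 28 + 26 = 863
—
[ph_sum2: ph BETWEEN 6 AND 13 AND site IN ('well', 'rain')]
sample_id=700: ✗
sample_id=701: ✓ → 176
sample_id=702: ✗
sample_id=703: ✗
sample_id=704: ✗
sample_id=705: ✗
sample_id=706: ✗
sample_id=707: ✗
sample_id=708: ✗
sample_id=709: ✗
sample_id=710: ✗
sample_id=711: ✗
sample_id=712: ✗
sample_id=713: ✗
ph_sum2 = 176
—
[conc_ppm_sum: conc_ppm <= 424 AND site IN ('river', 'rain')]
sample_id=700: ✓ → 35
sample_id=701: ✗
sample_id=702: ✗
sample_id=703: ✗
sample_id=704: ✓ → 92
sample_id=705: ✗
sample_id=706: ✗
sample_id=707: ✗
sample_id=708: ✗
sample_id=709: ✓ → 177
sample_id=710: ✓ → 133
sample_id=711: ✗
sample_id=712: ✗
sample_id=713: ✗
conc_ppm_sum = 35 + 92 + 177 + 133 = 437

ph_sum=863, ph_sum2=176, conc_ppm_sum=437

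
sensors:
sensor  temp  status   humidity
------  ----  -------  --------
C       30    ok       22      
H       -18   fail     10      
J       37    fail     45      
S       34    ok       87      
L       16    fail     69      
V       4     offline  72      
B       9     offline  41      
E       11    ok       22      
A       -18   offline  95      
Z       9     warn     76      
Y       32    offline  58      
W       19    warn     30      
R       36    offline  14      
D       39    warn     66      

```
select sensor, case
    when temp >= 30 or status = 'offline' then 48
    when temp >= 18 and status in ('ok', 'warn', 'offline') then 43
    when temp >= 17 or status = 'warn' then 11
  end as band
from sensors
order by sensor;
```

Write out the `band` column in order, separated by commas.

sensor=A: temp >= 30 or status = 'offline' → 48
sensor=B: temp >= 30 or status = 'offline' → 48
sensor=C: temp >= 30 or status = 'offline' → 48
sensor=D: temp >= 30 or status = 'offline' → 48
sensor=E: (no match → NULL) → NULL
sensor=H: (no match → NULL) → NULL
sensor=J: temp >= 30 or status = 'offline' → 48
sensor=L: (no match → NULL) → NULL
sensor=R: temp >= 30 or status = 'offline' → 48
sensor=S: temp >= 30 or status = 'offline' → 48
sensor=V: temp >= 30 or status = 'offline' → 48
sensor=W: temp >= 18 and status in ('ok', 'warn', 'offline') → 43
sensor=Y: temp >= 30 or status = 'offline' → 48
sensor=Z: temp >= 17 or status = 'warn' → 11

48, 48, 48, 48, NULL, NULL, 48, NULL, 48, 48, 48, 43, 48, 11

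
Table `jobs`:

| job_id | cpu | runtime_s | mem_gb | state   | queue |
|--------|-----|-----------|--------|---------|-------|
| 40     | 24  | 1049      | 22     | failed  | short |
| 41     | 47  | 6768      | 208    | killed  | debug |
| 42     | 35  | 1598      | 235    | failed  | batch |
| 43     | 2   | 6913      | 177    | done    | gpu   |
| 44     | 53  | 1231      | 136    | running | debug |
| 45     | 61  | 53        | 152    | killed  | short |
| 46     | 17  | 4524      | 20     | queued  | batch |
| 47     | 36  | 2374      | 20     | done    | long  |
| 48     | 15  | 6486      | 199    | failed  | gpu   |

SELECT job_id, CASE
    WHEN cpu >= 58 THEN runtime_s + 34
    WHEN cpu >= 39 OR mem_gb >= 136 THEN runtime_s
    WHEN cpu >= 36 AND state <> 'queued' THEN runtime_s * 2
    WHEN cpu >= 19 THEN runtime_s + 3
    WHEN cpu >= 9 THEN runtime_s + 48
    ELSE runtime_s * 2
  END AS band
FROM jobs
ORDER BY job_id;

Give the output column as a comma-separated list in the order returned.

1052, 6768, 1598, 6913, 1231, 87, 4572, 4748, 6486

job_id=40: cpu >= 19 → 1052
job_id=41: cpu >= 39 OR mem_gb >= 136 → 6768
job_id=42: cpu >= 39 OR mem_gb >= 136 → 1598
job_id=43: cpu >= 39 OR mem_gb >= 136 → 6913
job_id=44: cpu >= 39 OR mem_gb >= 136 → 1231
job_id=45: cpu >= 58 → 87
job_id=46: cpu >= 9 → 4572
job_id=47: cpu >= 36 AND state <> 'queued' → 4748
job_id=48: cpu >= 39 OR mem_gb >= 136 → 6486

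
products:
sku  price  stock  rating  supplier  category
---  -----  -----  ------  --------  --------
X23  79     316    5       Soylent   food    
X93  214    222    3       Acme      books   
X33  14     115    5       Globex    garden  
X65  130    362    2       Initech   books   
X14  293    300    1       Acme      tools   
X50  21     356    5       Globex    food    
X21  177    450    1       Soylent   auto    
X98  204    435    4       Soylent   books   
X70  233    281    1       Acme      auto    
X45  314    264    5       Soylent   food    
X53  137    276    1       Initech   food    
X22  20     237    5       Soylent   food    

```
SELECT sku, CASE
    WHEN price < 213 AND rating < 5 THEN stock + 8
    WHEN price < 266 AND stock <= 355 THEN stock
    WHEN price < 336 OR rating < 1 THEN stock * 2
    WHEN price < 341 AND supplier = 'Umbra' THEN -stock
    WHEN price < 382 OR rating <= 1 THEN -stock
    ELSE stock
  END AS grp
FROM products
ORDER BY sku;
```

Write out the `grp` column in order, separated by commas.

600, 458, 237, 316, 115, 528, 712, 284, 370, 281, 222, 443

sku=X14: price < 336 OR rating < 1 → 600
sku=X21: price < 213 AND rating < 5 → 458
sku=X22: price < 266 AND stock <= 355 → 237
sku=X23: price < 266 AND stock <= 355 → 316
sku=X33: price < 266 AND stock <= 355 → 115
sku=X45: price < 336 OR rating < 1 → 528
sku=X50: price < 336 OR rating < 1 → 712
sku=X53: price < 213 AND rating < 5 → 284
sku=X65: price < 213 AND rating < 5 → 370
sku=X70: price < 266 AND stock <= 355 → 281
sku=X93: price < 266 AND stock <= 355 → 222
sku=X98: price < 213 AND rating < 5 → 443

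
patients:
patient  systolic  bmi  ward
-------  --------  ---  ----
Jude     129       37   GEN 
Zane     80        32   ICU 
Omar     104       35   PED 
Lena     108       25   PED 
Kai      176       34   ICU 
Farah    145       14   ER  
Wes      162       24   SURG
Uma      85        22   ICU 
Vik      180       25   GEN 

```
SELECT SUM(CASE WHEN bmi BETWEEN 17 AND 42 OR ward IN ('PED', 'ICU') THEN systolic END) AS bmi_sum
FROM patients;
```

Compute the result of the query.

1024

patient=Jude: ✓ → 129
patient=Zane: ✓ → 80
patient=Omar: ✓ → 104
patient=Lena: ✓ → 108
patient=Kai: ✓ → 176
patient=Farah: ✗
patient=Wes: ✓ → 162
patient=Uma: ✓ → 85
patient=Vik: ✓ → 180
bmi_sum = 129 + 80 + 104 + 108 + 176 + 162 + 85 + 180 = 1024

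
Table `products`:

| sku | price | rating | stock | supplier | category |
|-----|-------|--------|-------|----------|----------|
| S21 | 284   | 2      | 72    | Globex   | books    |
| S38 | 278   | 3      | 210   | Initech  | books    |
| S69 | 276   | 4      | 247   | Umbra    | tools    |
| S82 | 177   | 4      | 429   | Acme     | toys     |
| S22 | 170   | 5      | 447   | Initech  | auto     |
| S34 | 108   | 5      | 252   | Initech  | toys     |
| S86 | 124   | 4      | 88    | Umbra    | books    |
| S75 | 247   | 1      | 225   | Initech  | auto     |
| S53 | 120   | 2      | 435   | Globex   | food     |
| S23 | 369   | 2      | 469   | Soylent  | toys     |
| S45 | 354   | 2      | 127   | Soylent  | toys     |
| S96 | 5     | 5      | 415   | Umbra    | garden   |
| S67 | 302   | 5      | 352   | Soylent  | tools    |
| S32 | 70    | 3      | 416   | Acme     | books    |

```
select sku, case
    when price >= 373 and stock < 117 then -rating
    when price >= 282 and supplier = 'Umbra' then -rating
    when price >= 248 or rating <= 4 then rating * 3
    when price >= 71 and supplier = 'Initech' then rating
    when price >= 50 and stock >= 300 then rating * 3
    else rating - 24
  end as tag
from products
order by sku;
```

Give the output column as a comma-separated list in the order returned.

sku=S21: price >= 248 or rating <= 4 → 6
sku=S22: price >= 71 and supplier = 'Initech' → 5
sku=S23: price >= 248 or rating <= 4 → 6
sku=S32: price >= 248 or rating <= 4 → 9
sku=S34: price >= 71 and supplier = 'Initech' → 5
sku=S38: price >= 248 or rating <= 4 → 9
sku=S45: price >= 248 or rating <= 4 → 6
sku=S53: price >= 248 or rating <= 4 → 6
sku=S67: price >= 248 or rating <= 4 → 15
sku=S69: price >= 248 or rating <= 4 → 12
sku=S75: price >= 248 or rating <= 4 → 3
sku=S82: price >= 248 or rating <= 4 → 12
sku=S86: price >= 248 or rating <= 4 → 12
sku=S96: ELSE → -19

6, 5, 6, 9, 5, 9, 6, 6, 15, 12, 3, 12, 12, -19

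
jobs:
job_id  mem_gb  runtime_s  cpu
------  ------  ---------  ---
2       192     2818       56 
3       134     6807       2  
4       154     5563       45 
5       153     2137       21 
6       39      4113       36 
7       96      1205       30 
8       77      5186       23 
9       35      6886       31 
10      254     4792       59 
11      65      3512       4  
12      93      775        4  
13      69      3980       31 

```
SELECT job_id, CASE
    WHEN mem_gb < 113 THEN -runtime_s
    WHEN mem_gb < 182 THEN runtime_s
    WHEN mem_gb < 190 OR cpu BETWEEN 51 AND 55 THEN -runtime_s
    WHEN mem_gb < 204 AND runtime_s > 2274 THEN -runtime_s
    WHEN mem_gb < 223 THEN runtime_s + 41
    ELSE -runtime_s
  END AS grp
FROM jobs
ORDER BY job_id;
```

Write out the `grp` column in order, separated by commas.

-2818, 6807, 5563, 2137, -4113, -1205, -5186, -6886, -4792, -3512, -775, -3980

job_id=2: mem_gb < 204 AND runtime_s > 2274 → -2818
job_id=3: mem_gb < 182 → 6807
job_id=4: mem_gb < 182 → 5563
job_id=5: mem_gb < 182 → 2137
job_id=6: mem_gb < 113 → -4113
job_id=7: mem_gb < 113 → -1205
job_id=8: mem_gb < 113 → -5186
job_id=9: mem_gb < 113 → -6886
job_id=10: ELSE → -4792
job_id=11: mem_gb < 113 → -3512
job_id=12: mem_gb < 113 → -775
job_id=13: mem_gb < 113 → -3980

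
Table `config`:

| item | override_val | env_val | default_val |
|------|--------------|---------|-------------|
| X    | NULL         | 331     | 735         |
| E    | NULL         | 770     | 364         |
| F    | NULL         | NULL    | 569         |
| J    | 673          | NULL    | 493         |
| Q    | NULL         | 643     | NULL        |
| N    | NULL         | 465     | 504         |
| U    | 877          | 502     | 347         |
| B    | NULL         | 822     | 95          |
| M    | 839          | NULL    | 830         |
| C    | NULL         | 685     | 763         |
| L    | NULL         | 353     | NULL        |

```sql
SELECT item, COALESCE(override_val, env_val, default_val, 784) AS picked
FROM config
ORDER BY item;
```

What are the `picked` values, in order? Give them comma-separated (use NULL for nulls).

item=B: override_val=NULL, env_val=822 → 822
item=C: override_val=NULL, env_val=685 → 685
item=E: override_val=NULL, env_val=770 → 770
item=F: override_val=NULL, env_val=NULL, default_val=569 → 569
item=J: override_val=673 → 673
item=L: override_val=NULL, env_val=353 → 353
item=M: override_val=839 → 839
item=N: override_val=NULL, env_val=465 → 465
item=Q: override_val=NULL, env_val=643 → 643
item=U: override_val=877 → 877
item=X: override_val=NULL, env_val=331 → 331

822, 685, 770, 569, 673, 353, 839, 465, 643, 877, 331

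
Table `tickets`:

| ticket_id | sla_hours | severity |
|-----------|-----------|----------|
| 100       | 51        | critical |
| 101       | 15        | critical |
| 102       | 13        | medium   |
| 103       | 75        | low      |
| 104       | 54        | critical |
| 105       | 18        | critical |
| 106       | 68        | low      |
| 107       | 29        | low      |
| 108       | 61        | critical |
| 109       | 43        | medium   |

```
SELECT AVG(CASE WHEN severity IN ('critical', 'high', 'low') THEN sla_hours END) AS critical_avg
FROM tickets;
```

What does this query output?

46.375

ticket_id=100: ✓ → 51
ticket_id=101: ✓ → 15
ticket_id=102: ✗
ticket_id=103: ✓ → 75
ticket_id=104: ✓ → 54
ticket_id=105: ✓ → 18
ticket_id=106: ✓ → 68
ticket_id=107: ✓ → 29
ticket_id=108: ✓ → 61
ticket_id=109: ✗
critical_avg = (51 + 15 + 75 + 54 + 18 + 68 + 29 + 61) / 8 = 46.375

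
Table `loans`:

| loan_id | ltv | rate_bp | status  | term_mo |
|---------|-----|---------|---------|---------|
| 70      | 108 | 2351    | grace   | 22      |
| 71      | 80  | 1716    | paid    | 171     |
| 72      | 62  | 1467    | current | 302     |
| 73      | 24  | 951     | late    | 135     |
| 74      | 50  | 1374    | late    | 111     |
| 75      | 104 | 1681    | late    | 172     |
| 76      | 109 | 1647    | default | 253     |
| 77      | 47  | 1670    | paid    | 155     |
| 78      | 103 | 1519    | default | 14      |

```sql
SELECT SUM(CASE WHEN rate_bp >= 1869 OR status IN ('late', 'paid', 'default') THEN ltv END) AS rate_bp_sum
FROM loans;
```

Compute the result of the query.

625

loan_id=70: ✓ → 108
loan_id=71: ✓ → 80
loan_id=72: ✗
loan_id=73: ✓ → 24
loan_id=74: ✓ → 50
loan_id=75: ✓ → 104
loan_id=76: ✓ → 109
loan_id=77: ✓ → 47
loan_id=78: ✓ → 103
rate_bp_sum = 108 + 80 + 24 + 50 + 104 + 109 + 47 + 103 = 625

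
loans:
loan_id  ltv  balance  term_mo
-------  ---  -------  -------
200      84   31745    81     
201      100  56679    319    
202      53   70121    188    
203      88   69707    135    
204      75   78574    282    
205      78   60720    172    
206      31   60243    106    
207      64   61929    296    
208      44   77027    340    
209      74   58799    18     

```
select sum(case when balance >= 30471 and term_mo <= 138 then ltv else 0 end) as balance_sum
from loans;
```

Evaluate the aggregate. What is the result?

loan_id=200: ✓ → 84
loan_id=201: ✗
loan_id=202: ✗
loan_id=203: ✓ → 88
loan_id=204: ✗
loan_id=205: ✗
loan_id=206: ✓ → 31
loan_id=207: ✗
loan_id=208: ✗
loan_id=209: ✓ → 74
balance_sum = 84 + 88 + 31 + 74 = 277

277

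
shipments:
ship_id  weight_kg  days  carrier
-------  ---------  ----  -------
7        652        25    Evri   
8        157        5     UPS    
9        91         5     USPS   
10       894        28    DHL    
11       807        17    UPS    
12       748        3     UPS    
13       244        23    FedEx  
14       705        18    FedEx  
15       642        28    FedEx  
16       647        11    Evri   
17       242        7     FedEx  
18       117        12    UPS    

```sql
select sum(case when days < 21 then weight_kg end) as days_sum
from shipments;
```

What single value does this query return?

3514

ship_id=7: ✗
ship_id=8: ✓ → 157
ship_id=9: ✓ → 91
ship_id=10: ✗
ship_id=11: ✓ → 807
ship_id=12: ✓ → 748
ship_id=13: ✗
ship_id=14: ✓ → 705
ship_id=15: ✗
ship_id=16: ✓ → 647
ship_id=17: ✓ → 242
ship_id=18: ✓ → 117
days_sum = 157 + 91 + 807 + 748 + 705 + 647 + 242 + 117 = 3514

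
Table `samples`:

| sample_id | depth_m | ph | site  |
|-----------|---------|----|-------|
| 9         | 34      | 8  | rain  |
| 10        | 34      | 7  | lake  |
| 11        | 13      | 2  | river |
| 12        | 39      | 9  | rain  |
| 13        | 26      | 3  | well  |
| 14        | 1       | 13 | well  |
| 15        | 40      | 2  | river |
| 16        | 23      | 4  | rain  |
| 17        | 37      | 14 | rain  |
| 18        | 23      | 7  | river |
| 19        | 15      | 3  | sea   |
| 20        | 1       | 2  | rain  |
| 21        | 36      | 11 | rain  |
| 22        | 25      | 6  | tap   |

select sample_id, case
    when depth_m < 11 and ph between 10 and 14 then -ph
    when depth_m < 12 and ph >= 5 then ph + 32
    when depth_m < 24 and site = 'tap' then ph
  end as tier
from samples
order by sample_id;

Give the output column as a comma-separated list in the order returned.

NULL, NULL, NULL, NULL, NULL, -13, NULL, NULL, NULL, NULL, NULL, NULL, NULL, NULL

sample_id=9: (no match → NULL) → NULL
sample_id=10: (no match → NULL) → NULL
sample_id=11: (no match → NULL) → NULL
sample_id=12: (no match → NULL) → NULL
sample_id=13: (no match → NULL) → NULL
sample_id=14: depth_m < 11 and ph between 10 and 14 → -13
sample_id=15: (no match → NULL) → NULL
sample_id=16: (no match → NULL) → NULL
sample_id=17: (no match → NULL) → NULL
sample_id=18: (no match → NULL) → NULL
sample_id=19: (no match → NULL) → NULL
sample_id=20: (no match → NULL) → NULL
sample_id=21: (no match → NULL) → NULL
sample_id=22: (no match → NULL) → NULL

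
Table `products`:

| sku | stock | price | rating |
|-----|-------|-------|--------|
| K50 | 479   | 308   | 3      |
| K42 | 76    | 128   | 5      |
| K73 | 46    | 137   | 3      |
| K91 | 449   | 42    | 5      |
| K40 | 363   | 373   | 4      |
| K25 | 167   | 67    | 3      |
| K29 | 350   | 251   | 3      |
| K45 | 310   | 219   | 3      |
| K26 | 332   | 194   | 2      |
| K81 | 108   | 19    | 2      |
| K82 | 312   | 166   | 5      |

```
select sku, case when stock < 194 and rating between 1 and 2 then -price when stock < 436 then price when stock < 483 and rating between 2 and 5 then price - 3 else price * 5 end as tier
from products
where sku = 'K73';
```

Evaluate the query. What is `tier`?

137

sku = K73: stock=46, price=137, rating=3.
stock < 194 and rating between 1 and 2 → false
stock < 436 → true → 137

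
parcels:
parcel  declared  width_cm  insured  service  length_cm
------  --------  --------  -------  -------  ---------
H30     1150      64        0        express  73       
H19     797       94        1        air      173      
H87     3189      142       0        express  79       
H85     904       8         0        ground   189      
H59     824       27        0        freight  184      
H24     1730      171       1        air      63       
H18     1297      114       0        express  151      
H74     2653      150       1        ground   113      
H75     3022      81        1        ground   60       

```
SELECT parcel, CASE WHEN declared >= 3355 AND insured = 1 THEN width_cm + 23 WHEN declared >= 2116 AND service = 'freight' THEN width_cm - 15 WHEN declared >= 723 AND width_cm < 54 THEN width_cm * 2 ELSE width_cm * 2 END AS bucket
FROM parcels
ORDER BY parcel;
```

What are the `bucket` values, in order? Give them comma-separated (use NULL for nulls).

parcel=H18: ELSE → 228
parcel=H19: ELSE → 188
parcel=H24: ELSE → 342
parcel=H30: ELSE → 128
parcel=H59: declared >= 723 AND width_cm < 54 → 54
parcel=H74: ELSE → 300
parcel=H75: ELSE → 162
parcel=H85: declared >= 723 AND width_cm < 54 → 16
parcel=H87: ELSE → 284

228, 188, 342, 128, 54, 300, 162, 16, 284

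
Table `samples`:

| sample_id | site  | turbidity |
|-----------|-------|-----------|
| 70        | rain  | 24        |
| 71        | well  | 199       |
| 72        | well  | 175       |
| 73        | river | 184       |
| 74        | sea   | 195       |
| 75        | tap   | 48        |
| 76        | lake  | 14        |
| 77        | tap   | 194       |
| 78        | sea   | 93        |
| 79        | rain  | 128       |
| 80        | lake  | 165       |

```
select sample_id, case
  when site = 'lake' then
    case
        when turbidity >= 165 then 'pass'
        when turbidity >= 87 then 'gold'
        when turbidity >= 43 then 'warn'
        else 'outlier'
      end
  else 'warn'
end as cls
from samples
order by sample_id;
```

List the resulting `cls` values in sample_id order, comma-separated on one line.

sample_id=70: site='rain' → outer ELSE → warn
sample_id=71: site='well' → outer ELSE → warn
sample_id=72: site='well' → outer ELSE → warn
sample_id=73: site='river' → outer ELSE → warn
sample_id=74: site='sea' → outer ELSE → warn
sample_id=75: site='tap' → outer ELSE → warn
sample_id=76: site='lake' → inner[ELSE] → outlier
sample_id=77: site='tap' → outer ELSE → warn
sample_id=78: site='sea' → outer ELSE → warn
sample_id=79: site='rain' → outer ELSE → warn
sample_id=80: site='lake' → inner[turbidity >= 165] → pass

warn, warn, warn, warn, warn, warn, outlier, warn, warn, warn, pass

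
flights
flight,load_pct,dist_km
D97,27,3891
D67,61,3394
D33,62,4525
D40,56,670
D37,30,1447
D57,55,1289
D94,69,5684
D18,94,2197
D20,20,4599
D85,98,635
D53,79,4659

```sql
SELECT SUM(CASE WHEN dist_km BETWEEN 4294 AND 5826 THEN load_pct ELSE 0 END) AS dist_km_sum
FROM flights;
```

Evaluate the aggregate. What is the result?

230

flight=D97: ✗
flight=D67: ✗
flight=D33: ✓ → 62
flight=D40: ✗
flight=D37: ✗
flight=D57: ✗
flight=D94: ✓ → 69
flight=D18: ✗
flight=D20: ✓ → 20
flight=D85: ✗
flight=D53: ✓ → 79
dist_km_sum = 62 + 69 + 20 + 79 = 230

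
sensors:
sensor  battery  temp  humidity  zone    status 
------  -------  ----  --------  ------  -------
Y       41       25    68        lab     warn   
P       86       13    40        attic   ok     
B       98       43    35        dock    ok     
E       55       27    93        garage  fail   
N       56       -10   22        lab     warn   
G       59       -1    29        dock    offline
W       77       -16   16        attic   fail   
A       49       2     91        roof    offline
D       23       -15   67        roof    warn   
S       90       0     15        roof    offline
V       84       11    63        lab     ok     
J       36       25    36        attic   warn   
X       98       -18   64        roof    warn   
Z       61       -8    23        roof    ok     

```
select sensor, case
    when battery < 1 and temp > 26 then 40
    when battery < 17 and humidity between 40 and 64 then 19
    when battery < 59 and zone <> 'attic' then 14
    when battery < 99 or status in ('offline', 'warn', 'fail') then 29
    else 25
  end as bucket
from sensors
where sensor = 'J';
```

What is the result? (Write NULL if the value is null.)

29

sensor = J: battery=36, temp=25, humidity=36, zone=attic, status=warn.
battery < 1 and temp > 26 → false
battery < 17 and humidity between 40 and 64 → false
battery < 59 and zone <> 'attic' → false
battery < 99 or status in ('offline', 'warn', 'fail') → true → 29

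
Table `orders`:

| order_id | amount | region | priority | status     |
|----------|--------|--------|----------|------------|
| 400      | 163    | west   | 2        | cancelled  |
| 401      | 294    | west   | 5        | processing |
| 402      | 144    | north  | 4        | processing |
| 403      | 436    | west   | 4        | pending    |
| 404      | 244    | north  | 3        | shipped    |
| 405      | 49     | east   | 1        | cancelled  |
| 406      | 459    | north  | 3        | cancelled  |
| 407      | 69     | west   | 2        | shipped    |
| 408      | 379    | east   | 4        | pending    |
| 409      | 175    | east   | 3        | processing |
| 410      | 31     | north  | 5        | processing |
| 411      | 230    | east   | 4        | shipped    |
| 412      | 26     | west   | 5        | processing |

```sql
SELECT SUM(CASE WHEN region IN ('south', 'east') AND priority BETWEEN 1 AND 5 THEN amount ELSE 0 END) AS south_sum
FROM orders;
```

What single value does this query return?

order_id=400: ✗
order_id=401: ✗
order_id=402: ✗
order_id=403: ✗
order_id=404: ✗
order_id=405: ✓ → 49
order_id=406: ✗
order_id=407: ✗
order_id=408: ✓ → 379
order_id=409: ✓ → 175
order_id=410: ✗
order_id=411: ✓ → 230
order_id=412: ✗
south_sum = 49 + 379 + 175 + 230 = 833

833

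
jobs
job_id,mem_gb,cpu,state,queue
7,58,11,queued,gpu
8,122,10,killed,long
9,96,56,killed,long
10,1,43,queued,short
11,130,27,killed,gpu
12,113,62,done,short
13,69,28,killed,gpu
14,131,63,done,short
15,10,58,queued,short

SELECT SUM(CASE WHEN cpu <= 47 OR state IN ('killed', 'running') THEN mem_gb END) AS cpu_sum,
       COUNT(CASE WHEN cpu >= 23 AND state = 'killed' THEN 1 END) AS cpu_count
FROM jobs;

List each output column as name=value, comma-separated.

[cpu_sum: cpu <= 47 OR state IN ('killed', 'running')]
job_id=7: ✓ → 58
job_id=8: ✓ → 122
job_id=9: ✓ → 96
job_id=10: ✓ → 1
job_id=11: ✓ → 130
job_id=12: ✗
job_id=13: ✓ → 69
job_id=14: ✗
job_id=15: ✗
cpu_sum = 58 + 122 + 96 + 1 + 130 + 69 = 476
—
[cpu_count: cpu >= 23 AND state = 'killed']
job_id=7: ✗
job_id=8: ✗
job_id=9: ✓ → 1
job_id=10: ✗
job_id=11: ✓ → 1
job_id=12: ✗
job_id=13: ✓ → 1
job_id=14: ✗
job_id=15: ✗
cpu_count = COUNT(1, 1, 1) = 3

cpu_sum=476, cpu_count=3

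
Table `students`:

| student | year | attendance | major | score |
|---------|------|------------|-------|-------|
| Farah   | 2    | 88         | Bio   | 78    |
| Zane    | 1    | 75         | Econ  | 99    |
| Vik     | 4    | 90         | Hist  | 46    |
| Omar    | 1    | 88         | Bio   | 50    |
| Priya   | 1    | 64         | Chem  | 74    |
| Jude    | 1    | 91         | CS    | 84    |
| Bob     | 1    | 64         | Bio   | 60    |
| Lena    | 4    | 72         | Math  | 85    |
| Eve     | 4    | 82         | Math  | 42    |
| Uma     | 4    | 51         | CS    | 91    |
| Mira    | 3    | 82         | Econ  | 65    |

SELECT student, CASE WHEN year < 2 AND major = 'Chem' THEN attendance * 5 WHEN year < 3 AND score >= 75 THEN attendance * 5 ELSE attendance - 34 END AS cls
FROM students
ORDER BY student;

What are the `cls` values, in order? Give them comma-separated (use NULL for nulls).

30, 48, 440, 455, 38, 48, 54, 320, 17, 56, 375

student=Bob: ELSE → 30
student=Eve: ELSE → 48
student=Farah: year < 3 AND score >= 75 → 440
student=Jude: year < 3 AND score >= 75 → 455
student=Lena: ELSE → 38
student=Mira: ELSE → 48
student=Omar: ELSE → 54
student=Priya: year < 2 AND major = 'Chem' → 320
student=Uma: ELSE → 17
student=Vik: ELSE → 56
student=Zane: year < 3 AND score >= 75 → 375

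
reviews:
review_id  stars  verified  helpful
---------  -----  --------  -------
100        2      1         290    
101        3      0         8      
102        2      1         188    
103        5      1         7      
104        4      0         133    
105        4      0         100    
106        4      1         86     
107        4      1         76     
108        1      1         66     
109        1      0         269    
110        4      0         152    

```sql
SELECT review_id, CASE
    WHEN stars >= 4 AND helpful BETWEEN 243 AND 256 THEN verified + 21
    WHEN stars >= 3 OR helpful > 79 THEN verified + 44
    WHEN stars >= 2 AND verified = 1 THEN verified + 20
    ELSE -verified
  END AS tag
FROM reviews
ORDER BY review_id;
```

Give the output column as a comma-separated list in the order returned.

45, 44, 45, 45, 44, 44, 45, 45, -1, 44, 44

review_id=100: stars >= 3 OR helpful > 79 → 45
review_id=101: stars >= 3 OR helpful > 79 → 44
review_id=102: stars >= 3 OR helpful > 79 → 45
review_id=103: stars >= 3 OR helpful > 79 → 45
review_id=104: stars >= 3 OR helpful > 79 → 44
review_id=105: stars >= 3 OR helpful > 79 → 44
review_id=106: stars >= 3 OR helpful > 79 → 45
review_id=107: stars >= 3 OR helpful > 79 → 45
review_id=108: ELSE → -1
review_id=109: stars >= 3 OR helpful > 79 → 44
review_id=110: stars >= 3 OR helpful > 79 → 44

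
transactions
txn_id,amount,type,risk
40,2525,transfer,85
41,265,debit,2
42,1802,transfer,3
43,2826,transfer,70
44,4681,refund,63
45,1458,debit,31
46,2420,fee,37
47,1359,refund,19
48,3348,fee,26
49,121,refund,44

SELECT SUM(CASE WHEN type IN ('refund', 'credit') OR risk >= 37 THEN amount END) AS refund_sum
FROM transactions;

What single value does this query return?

13932

txn_id=40: ✓ → 2525
txn_id=41: ✗
txn_id=42: ✗
txn_id=43: ✓ → 2826
txn_id=44: ✓ → 4681
txn_id=45: ✗
txn_id=46: ✓ → 2420
txn_id=47: ✓ → 1359
txn_id=48: ✗
txn_id=49: ✓ → 121
refund_sum = 2525 + 2826 + 4681 + 2420 + 1359 + 121 = 13932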